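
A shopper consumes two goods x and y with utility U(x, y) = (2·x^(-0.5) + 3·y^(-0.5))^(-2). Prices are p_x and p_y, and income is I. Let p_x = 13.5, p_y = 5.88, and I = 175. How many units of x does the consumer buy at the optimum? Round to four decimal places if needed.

x* = 6.5033

MRS = MU_x/MU_y = (2/3)·(y/x)^(1.5). Set equal to p_x/p_y.
Hence y/x = ((3/2)·p_x/p_y)^(1/(1.5)), i.e. raised to the 2/3 power.
With the ratio pinned down, the budget gives x* = I/(p_x + p_y·(y/x)) and y* = (y/x)·x*.
Numerically y/x = 2.280509, so x* = 175/(13.5 + 5.88·2.280509) = 6.5033.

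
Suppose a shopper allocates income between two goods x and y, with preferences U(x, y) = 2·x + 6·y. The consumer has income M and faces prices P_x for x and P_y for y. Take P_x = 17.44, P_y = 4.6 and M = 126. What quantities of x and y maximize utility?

y gives more utility per dollar, so spend all income on y: y* = M/P_y, x* = 0.
Numerically: x* = 0, y* = 27.3913.

x* = 0, y* = 27.3913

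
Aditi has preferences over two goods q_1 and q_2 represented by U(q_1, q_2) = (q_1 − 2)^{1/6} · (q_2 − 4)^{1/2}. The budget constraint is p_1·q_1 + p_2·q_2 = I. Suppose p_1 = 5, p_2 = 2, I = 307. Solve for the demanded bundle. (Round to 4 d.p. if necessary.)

q_1* = 16.45, q_2* = 112.375

This is Cobb-Douglas in (q_1−2, q_2−4): tangency gives 1/6·p_2·(q_2−4) = 0.5·p_1·(q_1−2).
Substituting into the budget: q_1* = 2 + 0.25·(I − 2·p_1 − 4·p_2)/p_1, and q_2* = 4 + 0.75·(…)/p_2.
Discretionary income = 307 − 2·5 − 4·2 = 289; q_1* = 2 + 0.25·289/5 = 16.45; q_2* = 4 + 0.75·289/2 = 112.375.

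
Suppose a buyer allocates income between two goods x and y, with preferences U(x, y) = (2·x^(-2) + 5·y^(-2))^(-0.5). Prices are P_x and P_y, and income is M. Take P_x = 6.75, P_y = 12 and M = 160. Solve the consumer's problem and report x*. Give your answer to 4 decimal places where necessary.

x* = 7.9231

MU_x ∝ 2·x^(-3), MU_y ∝ 5·y^(-3), so MRS = (2/5)·(y/x)^(3) = P_x/P_y.
Hence y/x = ((5/2)·P_x/P_y)^(1/(3)), i.e. raised to the 1/3 power.
With the ratio pinned down, the budget gives x* = M/(P_x + P_y·(y/x)) and y* = (y/x)·x*.
Numerically y/x = 1.120351, so x* = 160/(6.75 + 12·1.120351) = 7.9231.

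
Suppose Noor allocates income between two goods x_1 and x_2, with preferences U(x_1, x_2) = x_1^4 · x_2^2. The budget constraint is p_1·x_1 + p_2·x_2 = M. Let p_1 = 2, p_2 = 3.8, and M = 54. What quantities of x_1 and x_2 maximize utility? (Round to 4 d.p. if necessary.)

x_1* = 18, x_2* = 4.7368

Tangency: MRS = 2·x_2/x_1 = p_1/p_2.
Rearranging, p_2·x_2 = (1/2)·p_1·x_1. Substituting into the budget gives p_1·x_1·(1 + (1/2)) = M.
Demand: x_1*(p_1,p_2,M) = 2/3·M/p_1 and x_2* = 1/3·M/p_2.
At p_1=2, p_2=3.8, M=54: x_1* = 2/3·54/2 = 18, x_2* = 4.7368.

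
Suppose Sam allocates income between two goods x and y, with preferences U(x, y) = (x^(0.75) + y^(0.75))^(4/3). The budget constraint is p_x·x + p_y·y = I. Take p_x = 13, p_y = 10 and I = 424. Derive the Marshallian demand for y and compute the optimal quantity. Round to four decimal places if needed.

y* = 29.1376

From the CES first-order condition, (y/x)^(0.25) = p_x/p_y.
Hence y/x = (p_x/p_y)^(1/(0.25)), i.e. raised to the 4 power.
Substitute y = (y/x)·x into the budget: x* = I/(p_x + p_y·(y/x)).
Numerically y/x = 2.8561, so x* = 424/(13 + 10·2.8561) = 10.2019 and y* = 2.8561·10.2019 = 29.1376.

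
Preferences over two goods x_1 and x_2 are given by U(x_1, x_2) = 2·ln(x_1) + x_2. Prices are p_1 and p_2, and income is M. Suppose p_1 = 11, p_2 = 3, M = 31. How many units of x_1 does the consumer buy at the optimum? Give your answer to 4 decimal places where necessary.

So x_1*(p_1,p_2) = 2·p_2/p_1, independent of income; and x_2* = (M − 2·p_2)/p_2.
At the given prices: x_1* = 2·3/11 = 0.5455.

x_1* = 0.5455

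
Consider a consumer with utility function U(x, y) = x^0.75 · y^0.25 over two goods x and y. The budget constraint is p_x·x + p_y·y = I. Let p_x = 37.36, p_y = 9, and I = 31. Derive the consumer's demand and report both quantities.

x* = 0.6223, y* = 0.8611

The MRS is 3·y/x. Set MRS = p_x/p_y.
So 0.75·p_y·y = 0.25·p_x·x; combined with the budget, a share 0.75 of income goes to x.
Demand: x*(p_x,p_y,I) = 0.75·I/p_x and y* = 0.25·I/p_y.
At p_x=37.36, p_y=9, I=31: x* = 0.75·31/37.36 = 0.6223, y* = 0.8611.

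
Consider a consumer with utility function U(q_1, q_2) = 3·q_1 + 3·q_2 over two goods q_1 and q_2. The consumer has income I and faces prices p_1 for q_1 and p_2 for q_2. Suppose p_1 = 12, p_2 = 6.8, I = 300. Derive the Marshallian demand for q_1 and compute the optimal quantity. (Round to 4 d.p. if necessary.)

q_1* = 0

q_2 gives more utility per dollar, so spend all income on q_2: q_2* = I/p_2, q_1* = 0.
Numerically: q_1* = 0, q_2* = 44.1176.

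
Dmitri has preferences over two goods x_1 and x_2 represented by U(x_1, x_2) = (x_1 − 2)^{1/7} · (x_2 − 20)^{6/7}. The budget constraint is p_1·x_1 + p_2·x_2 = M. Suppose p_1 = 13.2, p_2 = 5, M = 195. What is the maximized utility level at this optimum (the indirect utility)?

This is Cobb-Douglas in (x_1−2, x_2−20): tangency gives 1/7·p_2·(x_2−20) = 6/7·p_1·(x_1−2).
Substituting into the budget: x_1* = 2 + 1/7·(M − 2·p_1 − 20·p_2)/p_1, and x_2* = 20 + 6/7·(…)/p_2.
Discretionary income = 195 − 2·13.2 − 20·5 = 68.6; x_1* = 2 + 1/7·68.6/13.2 = 2.7424; x_2* = 20 + 6/7·68.6/5 = 31.76.
Utility at the optimum: U(2.7424, 31.76) = 7.9253.

V = 7.9253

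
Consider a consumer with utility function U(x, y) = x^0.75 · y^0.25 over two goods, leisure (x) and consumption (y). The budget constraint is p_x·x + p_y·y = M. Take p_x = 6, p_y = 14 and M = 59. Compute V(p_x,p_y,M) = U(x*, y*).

Tangency: MRS = 3·y/x = p_x/p_y.
Rearranging, p_y·y = (1/3)·p_x·x. Substituting into the budget gives p_x·x·(1 + (1/3)) = M.
Demand: x*(p_x,p_y,M) = 0.75·M/p_x and y* = 0.25·M/p_y.
At p_x=6, p_y=14, M=59: x* = 0.75·59/6 = 7.375, y* = 1.0536.
Utility at the optimum: U(7.375, 1.0536) = 4.5341.

V = 4.5341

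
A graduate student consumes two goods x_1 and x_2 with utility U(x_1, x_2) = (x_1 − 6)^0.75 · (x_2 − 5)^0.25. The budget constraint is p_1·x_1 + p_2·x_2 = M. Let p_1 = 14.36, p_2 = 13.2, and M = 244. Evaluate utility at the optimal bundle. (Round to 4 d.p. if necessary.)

V = 3.7222

This is Cobb-Douglas in (x_1−6, x_2−5): tangency gives 0.75·p_2·(x_2−5) = 0.25·p_1·(x_1−6).
Substituting into the budget: x_1* = 6 + 0.75·(M − 6·p_1 − 5·p_2)/p_1, and x_2* = 5 + 0.25·(…)/p_2.
Discretionary income = 244 − 6·14.36 − 5·13.2 = 91.84; x_1* = 6 + 0.75·91.84/14.36 = 10.7967; x_2* = 5 + 0.25·91.84/13.2 = 6.7394.
Utility at the optimum: U(10.7967, 6.7394) = 3.7222.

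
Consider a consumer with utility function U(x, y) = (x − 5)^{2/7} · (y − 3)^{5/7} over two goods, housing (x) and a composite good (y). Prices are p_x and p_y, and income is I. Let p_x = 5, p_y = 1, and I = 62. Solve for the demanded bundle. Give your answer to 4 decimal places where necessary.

Let x' = x−5, y' = y−3. MRS = (2/5)·y'/x' = p_x/p_y.
Substituting into the budget: x* = 5 + 2/7·(I − 5·p_x − 3·p_y)/p_x, and y* = 3 + 5/7·(…)/p_y.
Discretionary income = 62 − 5·5 − 3·1 = 34; x* = 5 + 2/7·34/5 = 6.9429; y* = 3 + 5/7·34/1 = 27.2857.

x* = 6.9429, y* = 27.2857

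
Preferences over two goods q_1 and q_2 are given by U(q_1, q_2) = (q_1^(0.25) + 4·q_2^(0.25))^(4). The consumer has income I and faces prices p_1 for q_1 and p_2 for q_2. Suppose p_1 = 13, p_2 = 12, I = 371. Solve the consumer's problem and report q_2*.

q_2* = 26.8061

MRS = MU_q_1/MU_q_2 = (1/4)·(q_2/q_1)^(0.75). Set equal to p_1/p_2.
Solve for the ratio: q_2/q_1 = [4·p_1/p_2]^(4/3).
Substitute q_2 = (q_2/q_1)·q_1 into the budget: q_1* = I/(p_1 + p_2·(q_2/q_1)).
Numerically q_2/q_1 = 7.064739, so q_1* = 371/(13 + 12·7.064739) = 3.7944 and q_2* = 7.064739·3.7944 = 26.8061.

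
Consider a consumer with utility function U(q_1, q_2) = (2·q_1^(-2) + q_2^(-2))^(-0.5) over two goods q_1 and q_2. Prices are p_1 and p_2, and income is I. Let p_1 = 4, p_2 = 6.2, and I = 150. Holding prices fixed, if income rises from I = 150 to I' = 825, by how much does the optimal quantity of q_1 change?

MU_q_1 ∝ 2·q_1^(-3), MU_q_2 ∝ q_2^(-3), so MRS = 2·(q_2/q_1)^(3) = p_1/p_2.
Solve for the ratio: q_2/q_1 = [(1/2)·p_1/p_2]^(1/3).
Substitute q_2 = (q_2/q_1)·q_1 into the budget: q_1* = I/(p_1 + p_2·(q_2/q_1)).
Numerically q_2/q_1 = 0.685824, so q_1* = 150/(4 + 6.2·0.685824) = 18.1772.
At I' = 825: q_1* = 99.9744. Change: 99.9744 − 18.1772 = 81.7973.

Δq_1* = 81.7973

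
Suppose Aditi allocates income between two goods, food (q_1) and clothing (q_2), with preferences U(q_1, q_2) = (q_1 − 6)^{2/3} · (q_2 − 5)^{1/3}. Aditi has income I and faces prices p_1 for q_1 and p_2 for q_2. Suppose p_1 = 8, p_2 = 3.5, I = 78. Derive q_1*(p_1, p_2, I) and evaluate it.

This is Cobb-Douglas in (q_1−6, q_2−5): tangency gives 2/3·p_2·(q_2−5) = 1/3·p_1·(q_1−6).
After buying the subsistence bundle (6, 5), a share 2/3 of the remaining income goes to q_1: q_1* = 6 + 2/3·(I − 6p_1 − 5p_2)/p_1.
Discretionary income = 78 − 6·8 − 5·3.5 = 12.5; q_1* = 6 + 2/3·12.5/8 = 7.0417.

q_1* = 7.0417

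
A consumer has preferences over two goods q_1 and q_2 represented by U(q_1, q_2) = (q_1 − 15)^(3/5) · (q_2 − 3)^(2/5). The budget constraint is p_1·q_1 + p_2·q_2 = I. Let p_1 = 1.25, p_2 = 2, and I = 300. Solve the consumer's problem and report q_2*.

Let q_1' = q_1−15, q_2' = q_2−3. MRS = (3/2)·q_2'/q_1' = p_1/p_2.
Substituting into the budget: q_1* = 15 + 0.6·(I − 15·p_1 − 3·p_2)/p_1, and q_2* = 3 + 0.4·(…)/p_2.
Discretionary income = 300 − 15·1.25 − 3·2 = 275.25; q_2* = 3 + 0.4·275.25/2 = 58.05.

q_2* = 58.05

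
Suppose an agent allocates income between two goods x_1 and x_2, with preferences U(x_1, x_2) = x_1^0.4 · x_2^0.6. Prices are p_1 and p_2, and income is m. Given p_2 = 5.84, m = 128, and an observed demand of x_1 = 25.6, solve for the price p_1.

p_1 = 2

The MRS is (2/3)·x_2/x_1. Set MRS = p_1/p_2.
So 0.4·p_2·x_2 = 0.6·p_1·x_1; combined with the budget, a share 0.4 of income goes to x_1.
Demand: x_1*(p_1,p_2,m) = 0.4·m/p_1 and x_2* = 0.6·m/p_2.
Set x_1* = 25.6 in the demand function and solve for p_1: p_1 = 2.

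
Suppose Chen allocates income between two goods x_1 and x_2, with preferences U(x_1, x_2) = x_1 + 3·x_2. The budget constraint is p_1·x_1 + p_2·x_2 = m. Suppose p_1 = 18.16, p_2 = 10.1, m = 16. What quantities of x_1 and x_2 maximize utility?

x_1* = 0, x_2* = 1.5842

Perfect substitutes: compare marginal utility per dollar. 1/p_1 vs 3/p_2 → 0.0551 vs 0.297.
x_2 gives more utility per dollar, so spend all income on x_2: x_2* = m/p_2, x_1* = 0.
Numerically: x_1* = 0, x_2* = 1.5842.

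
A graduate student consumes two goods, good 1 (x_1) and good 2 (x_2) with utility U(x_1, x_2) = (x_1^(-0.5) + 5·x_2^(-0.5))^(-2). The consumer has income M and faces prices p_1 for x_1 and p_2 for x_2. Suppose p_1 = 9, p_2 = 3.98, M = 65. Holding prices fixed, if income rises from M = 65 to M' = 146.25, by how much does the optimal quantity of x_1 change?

MRS = MU_x_1/MU_x_2 = (1/5)·(x_2/x_1)^(1.5). Set equal to p_1/p_2.
Hence x_2/x_1 = (5·p_1/p_2)^(1/(1.5)), i.e. raised to the 2/3 power.
With the ratio pinned down, the budget gives x_1* = M/(p_1 + p_2·(x_2/x_1)) and x_2* = (x_2/x_1)·x_1*.
Numerically x_2/x_1 = 5.037553, so x_1* = 65/(9 + 3.98·5.037553) = 2.2376.
At M' = 146.25: x_1* = 5.0345. Change: 5.0345 − 2.2376 = 2.797.

Δx_1* = 2.797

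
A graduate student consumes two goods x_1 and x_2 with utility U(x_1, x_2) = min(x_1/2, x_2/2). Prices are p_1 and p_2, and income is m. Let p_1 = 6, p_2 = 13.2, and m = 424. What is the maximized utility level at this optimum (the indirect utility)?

V = 11.0417

With perfect complements, no substitution: consume in ratio x_1:x_2 = 2:2.
Budget: p_1·x_1 + p_2·x_1 = m, so (2·p_1 + 2·p_2)·x_1 = 2·m.
Demand: x_1*(p_1,p_2,m) = 2·m/(2·p_1 + 2·p_2), x_2* = 2·m/(2·p_1 + 2·p_2).
Here 2·6 + 2·13.2 = 38.4, giving x_1* = 22.0833 and x_2* = 22.0833.
Utility at the optimum: U(22.0833, 22.0833) = 11.0417.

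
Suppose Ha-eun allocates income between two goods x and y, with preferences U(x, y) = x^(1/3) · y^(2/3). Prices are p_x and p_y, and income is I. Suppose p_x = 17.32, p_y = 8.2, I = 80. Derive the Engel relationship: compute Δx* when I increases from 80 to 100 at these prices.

Δx* = 0.3849

At p_x=17.32, p_y=8.2, I=80: x* = 1/3·80/17.32 = 1.5396.
At I' = 100: x* = 1.9246. Change: 1.9246 − 1.5396 = 0.3849.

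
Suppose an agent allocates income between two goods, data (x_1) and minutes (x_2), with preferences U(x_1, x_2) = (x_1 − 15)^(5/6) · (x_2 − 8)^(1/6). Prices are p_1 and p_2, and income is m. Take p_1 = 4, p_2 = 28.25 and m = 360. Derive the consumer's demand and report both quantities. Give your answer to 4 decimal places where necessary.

x_1* = 30.4167, x_2* = 8.4366

Let x_1' = x_1−15, x_2' = x_2−8. MRS = 5·x_2'/x_1' = p_1/p_2.
Substituting into the budget: x_1* = 15 + 5/6·(m − 15·p_1 − 8·p_2)/p_1, and x_2* = 8 + 1/6·(…)/p_2.
Discretionary income = 360 − 15·4 − 8·28.25 = 74; x_1* = 15 + 5/6·74/4 = 30.4167; x_2* = 8 + 1/6·74/28.25 = 8.4366.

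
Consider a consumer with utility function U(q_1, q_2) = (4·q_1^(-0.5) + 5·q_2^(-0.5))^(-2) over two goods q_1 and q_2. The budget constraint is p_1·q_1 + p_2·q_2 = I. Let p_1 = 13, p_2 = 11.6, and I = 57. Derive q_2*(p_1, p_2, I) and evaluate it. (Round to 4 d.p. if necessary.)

Numerically q_2/q_1 = 1.251979, so q_1* = 57/(13 + 11.6·1.251979) = 2.071 and q_2* = 1.251979·2.071 = 2.5928.

q_2* = 2.5928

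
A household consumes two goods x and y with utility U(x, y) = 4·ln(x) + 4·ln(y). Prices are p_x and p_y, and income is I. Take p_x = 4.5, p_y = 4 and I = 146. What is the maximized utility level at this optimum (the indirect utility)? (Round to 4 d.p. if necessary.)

V = 22.7622

The MRS is y/x. Set MRS = p_x/p_y.
Rearranging, p_y·y = p_x·x. Substituting into the budget gives p_x·x·(1 + 1) = I.
Demand: x*(p_x,p_y,I) = 0.5·I/p_x and y* = 0.5·I/p_y.
At p_x=4.5, p_y=4, I=146: x* = 0.5·146/4.5 = 16.2222, y* = 18.25.
Utility at the optimum: U(16.2222, 18.25) = 22.7622.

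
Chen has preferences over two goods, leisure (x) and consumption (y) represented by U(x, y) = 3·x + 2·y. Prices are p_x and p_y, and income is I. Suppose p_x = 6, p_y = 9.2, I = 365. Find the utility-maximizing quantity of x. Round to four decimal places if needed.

Perfect substitutes: compare marginal utility per dollar. 3/p_x vs 2/p_y → 0.5 vs 0.2174.
x gives more utility per dollar, so spend all income on x: x* = I/p_x, y* = 0.
Numerically: x* = 60.8333, y* = 0.

x* = 60.8333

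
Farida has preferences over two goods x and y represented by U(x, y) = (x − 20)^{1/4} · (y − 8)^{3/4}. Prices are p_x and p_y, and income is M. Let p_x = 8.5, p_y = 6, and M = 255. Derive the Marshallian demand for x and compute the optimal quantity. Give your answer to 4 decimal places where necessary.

x* = 21.0882

MRS = (1/3)·(y−8)/(x−20). Tangency with p_x/p_y gives y−8 = 3·(p_x/p_y)·(x−20).
After buying the subsistence bundle (20, 8), a share 0.25 of the remaining income goes to x: x* = 20 + 0.25·(M − 20p_x − 8p_y)/p_x.
Discretionary income = 255 − 20·8.5 − 8·6 = 37; x* = 20 + 0.25·37/8.5 = 21.0882.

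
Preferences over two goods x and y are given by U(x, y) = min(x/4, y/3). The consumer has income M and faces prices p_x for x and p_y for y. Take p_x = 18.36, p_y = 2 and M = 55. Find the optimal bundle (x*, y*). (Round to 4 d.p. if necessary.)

Leontief preferences: the optimum is at the kink where x/4 = y/3, i.e. y = (3/4)·x.
Budget: p_x·x + p_y·(3/4)·x = M, so (4·p_x + 3·p_y)·x = 4·M.
Demand: x*(p_x,p_y,M) = 4·M/(4·p_x + 3·p_y), y* = 3·M/(4·p_x + 3·p_y).
Here 4·18.36 + 3·2 = 79.44, giving x* = 2.7694 and y* = 2.077.

x* = 2.7694, y* = 2.077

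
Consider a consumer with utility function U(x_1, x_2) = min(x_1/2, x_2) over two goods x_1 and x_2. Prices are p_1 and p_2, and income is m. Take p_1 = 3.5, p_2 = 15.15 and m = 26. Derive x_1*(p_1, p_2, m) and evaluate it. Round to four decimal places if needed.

With perfect complements, no substitution: consume in ratio x_1:x_2 = 2:1.
Budget: p_1·x_1 + p_2·(1/2)·x_1 = m, so (2·p_1 + p_2)·x_1 = 2·m.
Demand: x_1*(p_1,p_2,m) = 2·m/(2·p_1 + p_2), x_2* = m/(2·p_1 + p_2).
Here 2·3.5 + 15.15 = 22.15, giving x_1* = 2.3476.

x_1* = 2.3476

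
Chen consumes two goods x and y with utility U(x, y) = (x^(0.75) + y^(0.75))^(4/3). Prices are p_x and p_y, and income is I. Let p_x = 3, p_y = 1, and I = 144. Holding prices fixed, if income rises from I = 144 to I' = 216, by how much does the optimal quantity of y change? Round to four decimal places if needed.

MRS = MU_x/MU_y = (y/x)^(0.25). Set equal to p_x/p_y.
Hence y/x = (p_x/p_y)^(1/(0.25)), i.e. raised to the 4 power.
With the ratio pinned down, the budget gives x* = I/(p_x + p_y·(y/x)) and y* = (y/x)·x*.
Numerically y/x = 81, so x* = 144/(3 + 1·81) = 1.7143 and y* = 81·1.7143 = 138.8571.
At I' = 216: y* = 208.2857. Change: 208.2857 − 138.8571 = 69.4286.

Δy* = 69.4286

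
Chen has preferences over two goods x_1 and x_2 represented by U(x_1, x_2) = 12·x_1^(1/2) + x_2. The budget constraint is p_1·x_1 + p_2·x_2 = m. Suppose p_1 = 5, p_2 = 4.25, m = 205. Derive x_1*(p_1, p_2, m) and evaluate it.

x_1* = 26.01

Utility is quasi-linear in x_2; the FOC for x_1 is 6/√x_1 = p_1/p_2.
Solve: √x_1 = 6·p_2/p_1, so x_1*(p_1,p_2) = (6·p_2/p_1)², and x_2* = (m − p_1·x_1*)/p_2.
Plugging in: x_1* = (6·4.25/5)² = 26.01.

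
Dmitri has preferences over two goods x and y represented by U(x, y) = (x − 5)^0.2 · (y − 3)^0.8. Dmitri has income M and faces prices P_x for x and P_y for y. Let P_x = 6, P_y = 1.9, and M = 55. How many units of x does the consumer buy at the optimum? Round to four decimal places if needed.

x* = 5.6433

MRS = (1/4)·(y−3)/(x−5). Tangency with P_x/P_y gives y−3 = 4·(P_x/P_y)·(x−5).
After buying the subsistence bundle (5, 3), a share 0.2 of the remaining income goes to x: x* = 5 + 0.2·(M − 5P_x − 3P_y)/P_x.
Discretionary income = 55 − 5·6 − 3·1.9 = 19.3; x* = 5 + 0.2·19.3/6 = 5.6433.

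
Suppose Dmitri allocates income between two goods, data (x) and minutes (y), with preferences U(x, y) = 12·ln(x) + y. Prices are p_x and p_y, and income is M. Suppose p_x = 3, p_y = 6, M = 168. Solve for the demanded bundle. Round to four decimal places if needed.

MU_x = 12/x, MU_y = 1. Tangency: 12/x = p_x/p_y.
So x*(p_x,p_y) = 12·p_y/p_x, independent of income; and y* = (M − 12·p_y)/p_y.
At the given prices: x* = 12·6/3 = 24, and y* = 16.

x* = 24, y* = 16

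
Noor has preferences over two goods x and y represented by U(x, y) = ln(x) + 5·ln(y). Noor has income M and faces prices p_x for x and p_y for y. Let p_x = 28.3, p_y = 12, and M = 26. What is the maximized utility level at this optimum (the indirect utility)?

V = 1.0778

Tangency: MRS = (1/5)·y/x = p_x/p_y.
Rearranging, p_y·y = 5·p_x·x. Substituting into the budget gives p_x·x·(1 + 5) = M.
Demand: x*(p_x,p_y,M) = 1/6·M/p_x and y* = 5/6·M/p_y.
At p_x=28.3, p_y=12, M=26: x* = 1/6·26/28.3 = 0.1531, y* = 1.8056.
Utility at the optimum: U(0.1531, 1.8056) = 1.0778.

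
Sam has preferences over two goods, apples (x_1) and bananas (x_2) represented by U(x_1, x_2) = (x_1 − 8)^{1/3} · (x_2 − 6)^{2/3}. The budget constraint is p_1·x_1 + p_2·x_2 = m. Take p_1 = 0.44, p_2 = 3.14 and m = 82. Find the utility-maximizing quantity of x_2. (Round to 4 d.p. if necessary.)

x_2* = 18.6624

Let x_1' = x_1−8, x_2' = x_2−6. MRS = (1/2)·x_2'/x_1' = p_1/p_2.
Substituting into the budget: x_1* = 8 + 1/3·(m − 8·p_1 − 6·p_2)/p_1, and x_2* = 6 + 2/3·(…)/p_2.
Discretionary income = 82 − 8·0.44 − 6·3.14 = 59.64; x_2* = 6 + 2/3·59.64/3.14 = 18.6624.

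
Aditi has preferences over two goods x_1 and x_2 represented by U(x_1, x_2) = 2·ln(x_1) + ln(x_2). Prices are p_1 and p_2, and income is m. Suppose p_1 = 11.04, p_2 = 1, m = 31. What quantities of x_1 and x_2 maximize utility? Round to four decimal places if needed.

x_1* = 1.872, x_2* = 10.3333

MU_x_1/MU_x_2 = (2·x_2)/(x_1); tangency sets this equal to p_1/p_2.
So 2·p_2·x_2 = p_1·x_1; combined with the budget, a share 2/3 of income goes to x_1.
Demand: x_1*(p_1,p_2,m) = 2/3·m/p_1 and x_2* = 1/3·m/p_2.
At p_1=11.04, p_2=1, m=31: x_1* = 2/3·31/11.04 = 1.872, x_2* = 10.3333.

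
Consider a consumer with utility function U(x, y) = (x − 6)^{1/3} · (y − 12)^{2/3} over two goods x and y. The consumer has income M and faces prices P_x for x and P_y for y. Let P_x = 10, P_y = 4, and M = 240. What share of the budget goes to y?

Let x' = x−6, y' = y−12. MRS = (1/2)·y'/x' = P_x/P_y.
After buying the subsistence bundle (6, 12), a share 1/3 of the remaining income goes to x: x* = 6 + 1/3·(M − 6P_x − 12P_y)/P_x.
Discretionary income = 240 − 6·10 − 12·4 = 132; x* = 6 + 1/3·132/10 = 10.4; y* = 12 + 2/3·132/4 = 34.
Expenditure on y: 4·34 = 136; share = 0.5667.

share on y = 0.5667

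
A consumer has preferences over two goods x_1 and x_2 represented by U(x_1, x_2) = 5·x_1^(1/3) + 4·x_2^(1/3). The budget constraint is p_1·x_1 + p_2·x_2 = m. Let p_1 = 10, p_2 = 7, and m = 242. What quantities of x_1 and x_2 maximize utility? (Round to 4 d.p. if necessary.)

With the ratio pinned down, the budget gives x_1* = m/(p_1 + p_2·(x_2/x_1)) and x_2* = (x_2/x_1)·x_1*.
Numerically x_2/x_1 = 1.221766, so x_1* = 242/(10 + 7·1.221766) = 13.0442 and x_2* = 1.221766·13.0442 = 15.9369.

x_1* = 13.0442, x_2* = 15.9369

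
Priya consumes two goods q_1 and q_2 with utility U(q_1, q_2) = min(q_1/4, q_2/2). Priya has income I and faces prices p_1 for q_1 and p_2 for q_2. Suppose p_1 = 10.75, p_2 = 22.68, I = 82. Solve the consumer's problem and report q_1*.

q_1* = 3.7121

Leontief preferences: the optimum is at the kink where q_1/4 = q_2/2, i.e. q_2 = (1/2)·q_1.
Budget: p_1·q_1 + p_2·(1/2)·q_1 = I, so (4·p_1 + 2·p_2)·q_1 = 4·I.
Demand: q_1*(p_1,p_2,I) = 4·I/(4·p_1 + 2·p_2), q_2* = 2·I/(4·p_1 + 2·p_2).
Here 4·10.75 + 2·22.68 = 88.36, giving q_1* = 3.7121.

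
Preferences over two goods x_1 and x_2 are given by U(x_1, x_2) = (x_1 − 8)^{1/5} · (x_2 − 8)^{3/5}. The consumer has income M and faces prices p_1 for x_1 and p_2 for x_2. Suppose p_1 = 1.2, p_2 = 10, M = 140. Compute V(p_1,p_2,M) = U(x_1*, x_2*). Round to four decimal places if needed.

MRS = (1/3)·(x_2−8)/(x_1−8). Tangency with p_1/p_2 gives x_2−8 = 3·(p_1/p_2)·(x_1−8).
Substituting into the budget: x_1* = 8 + 0.25·(M − 8·p_1 − 8·p_2)/p_1, and x_2* = 8 + 0.75·(…)/p_2.
Discretionary income = 140 − 8·1.2 − 8·10 = 50.4; x_1* = 8 + 0.25·50.4/1.2 = 18.5; x_2* = 8 + 0.75·50.4/10 = 11.78.
Utility at the optimum: U(18.5, 11.78) = 3.5541.

V = 3.5541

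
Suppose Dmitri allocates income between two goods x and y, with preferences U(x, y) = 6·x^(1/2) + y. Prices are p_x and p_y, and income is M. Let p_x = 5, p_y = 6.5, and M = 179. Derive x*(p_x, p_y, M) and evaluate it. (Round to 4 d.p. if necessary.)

Utility is quasi-linear in y; the FOC for x is 3/√x = p_x/p_y.
Solve: √x = 3·p_y/p_x, so x*(p_x,p_y) = (3·p_y/p_x)², and y* = (M − p_x·x*)/p_y.
Plugging in: x* = (3·6.5/5)² = 15.21.

x* = 15.21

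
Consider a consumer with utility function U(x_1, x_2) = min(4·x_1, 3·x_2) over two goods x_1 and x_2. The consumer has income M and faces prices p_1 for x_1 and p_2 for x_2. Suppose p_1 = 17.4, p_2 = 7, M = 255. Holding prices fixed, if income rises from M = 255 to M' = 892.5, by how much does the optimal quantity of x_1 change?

Δx_1* = 23.8466

Leontief preferences: the optimum is at the kink where x_1/3 = x_2/4, i.e. x_2 = (4/3)·x_1.
Budget: p_1·x_1 + p_2·(4/3)·x_1 = M, so (3·p_1 + 4·p_2)·x_1 = 3·M.
Demand: x_1*(p_1,p_2,M) = 3·M/(3·p_1 + 4·p_2), x_2* = 4·M/(3·p_1 + 4·p_2).
Here 3·17.4 + 4·7 = 80.2, giving x_1* = 9.5387.
At M' = 892.5: x_1* = 33.3853. Change: 33.3853 − 9.5387 = 23.8466.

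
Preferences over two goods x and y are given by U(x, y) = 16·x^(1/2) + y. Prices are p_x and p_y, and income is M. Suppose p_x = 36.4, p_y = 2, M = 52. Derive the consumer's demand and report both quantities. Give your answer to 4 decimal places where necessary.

Utility is quasi-linear in y; the FOC for x is 8/√x = p_x/p_y.
Thus x* = (8·p_y/p_x)² — independent of M — with the rest of income spent on y.
Plugging in: x* = (8·2/36.4)² = 0.1932, y* = 22.4835.

x* = 0.1932, y* = 22.4835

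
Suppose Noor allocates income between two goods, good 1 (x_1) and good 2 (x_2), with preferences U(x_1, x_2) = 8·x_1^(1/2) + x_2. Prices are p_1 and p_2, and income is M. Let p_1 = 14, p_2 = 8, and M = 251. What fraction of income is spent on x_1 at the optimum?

share on x_1 = 0.2914

Set MRS = p_1/p_2: 4·x_1^(−1/2) = p_1/p_2.
Thus x_1* = (4·p_2/p_1)² — independent of M — with the rest of income spent on x_2.
Plugging in: x_1* = (4·8/14)² = 5.2245, x_2* = 22.2321.
Expenditure on x_1: 14·5.2245 = 73.1429; share = 0.2914.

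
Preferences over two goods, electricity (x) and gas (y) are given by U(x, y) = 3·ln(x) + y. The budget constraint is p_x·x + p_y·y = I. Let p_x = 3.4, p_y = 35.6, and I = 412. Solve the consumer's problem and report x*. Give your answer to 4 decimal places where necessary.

Set MRS = p_x/p_y: (3/x)/1 = p_x/p_y.
So x*(p_x,p_y) = 3·p_y/p_x, independent of income; and y* = (I − 3·p_y)/p_y.
At the given prices: x* = 3·35.6/3.4 = 31.4118.

x* = 31.4118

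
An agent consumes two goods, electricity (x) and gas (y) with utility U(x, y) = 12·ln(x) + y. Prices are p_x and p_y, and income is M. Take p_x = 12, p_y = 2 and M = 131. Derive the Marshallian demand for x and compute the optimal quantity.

Set MRS = p_x/p_y: (12/x)/1 = p_x/p_y.
So x*(p_x,p_y) = 12·p_y/p_x, independent of income; and y* = (M − 12·p_y)/p_y.
At the given prices: x* = 12·2/12 = 2.

x* = 2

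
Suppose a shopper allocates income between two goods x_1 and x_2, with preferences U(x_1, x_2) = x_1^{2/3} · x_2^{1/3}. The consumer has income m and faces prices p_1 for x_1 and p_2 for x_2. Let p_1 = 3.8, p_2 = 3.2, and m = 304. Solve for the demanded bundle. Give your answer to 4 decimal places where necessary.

Tangency: MRS = 2·x_2/x_1 = p_1/p_2.
Rearranging, p_2·x_2 = (1/2)·p_1·x_1. Substituting into the budget gives p_1·x_1·(1 + (1/2)) = m.
Demand: x_1*(p_1,p_2,m) = 2/3·m/p_1 and x_2* = 1/3·m/p_2.
At p_1=3.8, p_2=3.2, m=304: x_1* = 2/3·304/3.8 = 53.3333, x_2* = 31.6667.

x_1* = 53.3333, x_2* = 31.6667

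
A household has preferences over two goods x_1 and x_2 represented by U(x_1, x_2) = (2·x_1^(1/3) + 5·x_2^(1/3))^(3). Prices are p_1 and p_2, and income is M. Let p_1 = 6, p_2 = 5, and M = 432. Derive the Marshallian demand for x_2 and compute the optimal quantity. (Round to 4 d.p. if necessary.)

MRS = MU_x_1/MU_x_2 = (2/5)·(x_2/x_1)^(2/3). Set equal to p_1/p_2.
Hence x_2/x_1 = ((5/2)·p_1/p_2)^(1/(2/3)), i.e. raised to the 1.5 power.
With the ratio pinned down, the budget gives x_1* = M/(p_1 + p_2·(x_2/x_1)) and x_2* = (x_2/x_1)·x_1*.
Numerically x_2/x_1 = 5.196152, so x_1* = 432/(6 + 5·5.196152) = 13.5081 and x_2* = 5.196152·13.5081 = 70.1903.

x_2* = 70.1903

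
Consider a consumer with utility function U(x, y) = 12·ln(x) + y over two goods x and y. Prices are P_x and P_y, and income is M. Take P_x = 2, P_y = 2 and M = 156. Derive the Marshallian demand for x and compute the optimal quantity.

x* = 12

MU_x = 12/x, MU_y = 1. Tangency: 12/x = P_x/P_y.
So x*(P_x,P_y) = 12·P_y/P_x, independent of income; and y* = (M − 12·P_y)/P_y.
At the given prices: x* = 12·2/2 = 12.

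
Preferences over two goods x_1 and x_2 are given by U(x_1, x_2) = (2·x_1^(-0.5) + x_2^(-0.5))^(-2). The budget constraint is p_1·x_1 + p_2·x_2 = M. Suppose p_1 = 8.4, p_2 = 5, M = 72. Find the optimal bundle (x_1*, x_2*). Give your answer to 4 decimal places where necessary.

x_1* = 5.6025, x_2* = 4.9877

From the CES first-order condition, 2·(x_2/x_1)^(1.5) = p_1/p_2.
Hence x_2/x_1 = ((1/2)·p_1/p_2)^(1/(1.5)), i.e. raised to the 2/3 power.
Substitute x_2 = (x_2/x_1)·x_1 into the budget: x_1* = M/(p_1 + p_2·(x_2/x_1)).
Numerically x_2/x_1 = 0.890265, so x_1* = 72/(8.4 + 5·0.890265) = 5.6025 and x_2* = 0.890265·5.6025 = 4.9877.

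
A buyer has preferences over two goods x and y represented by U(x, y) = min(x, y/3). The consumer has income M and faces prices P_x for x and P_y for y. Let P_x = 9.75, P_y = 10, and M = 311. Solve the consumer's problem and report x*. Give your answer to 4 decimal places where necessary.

x* = 7.8239

With perfect complements, no substitution: consume in ratio x:y = 1:3.
Budget: P_x·x + P_y·3·x = M, so (P_x + 3·P_y)·x = M.
Demand: x*(P_x,P_y,M) = M/(P_x + 3·P_y), y* = 3·M/(P_x + 3·P_y).
Here 9.75 + 3·10 = 39.75, giving x* = 7.8239.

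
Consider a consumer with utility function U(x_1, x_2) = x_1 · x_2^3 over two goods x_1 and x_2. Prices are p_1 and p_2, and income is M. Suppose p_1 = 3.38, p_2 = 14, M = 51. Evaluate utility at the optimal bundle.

V = 76.9314

Demand: x_1*(p_1,p_2,M) = 0.25·M/p_1 and x_2* = 0.75·M/p_2.
At p_1=3.38, p_2=14, M=51: x_1* = 0.25·51/3.38 = 3.7722, x_2* = 2.7321.
Utility at the optimum: U(3.7722, 2.7321) = 76.9314.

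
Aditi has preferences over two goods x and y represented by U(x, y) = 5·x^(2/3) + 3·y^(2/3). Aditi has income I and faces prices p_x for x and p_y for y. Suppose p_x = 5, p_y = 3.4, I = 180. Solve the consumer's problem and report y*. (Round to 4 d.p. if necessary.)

y* = 16.8563

MRS = MU_x/MU_y = (5/3)·(y/x)^(1/3). Set equal to p_x/p_y.
Hence y/x = ((3/5)·p_x/p_y)^(1/(1/3)), i.e. raised to the 3 power.
Substitute y = (y/x)·x into the budget: x* = I/(p_x + p_y·(y/x)).
Numerically y/x = 0.686953, so x* = 180/(5 + 3.4·0.686953) = 24.5377 and y* = 0.686953·24.5377 = 16.8563.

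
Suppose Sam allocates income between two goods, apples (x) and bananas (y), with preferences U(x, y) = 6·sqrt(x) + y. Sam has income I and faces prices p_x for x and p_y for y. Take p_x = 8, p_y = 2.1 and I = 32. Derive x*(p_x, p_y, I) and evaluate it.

x* = 0.6202

Utility is quasi-linear in y; the FOC for x is 3/√x = p_x/p_y.
Solve: √x = 3·p_y/p_x, so x*(p_x,p_y) = (3·p_y/p_x)², and y* = (I − p_x·x*)/p_y.
Plugging in: x* = (3·2.1/8)² = 0.6202.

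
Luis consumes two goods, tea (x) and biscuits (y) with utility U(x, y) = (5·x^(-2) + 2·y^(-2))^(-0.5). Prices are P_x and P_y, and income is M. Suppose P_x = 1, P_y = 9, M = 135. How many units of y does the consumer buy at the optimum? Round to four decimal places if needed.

MRS = MU_x/MU_y = (5/2)·(y/x)^(3). Set equal to P_x/P_y.
Solve for the ratio: y/x = [(2/5)·P_x/P_y]^(1/3).
With the ratio pinned down, the budget gives x* = M/(P_x + P_y·(y/x)) and y* = (y/x)·x*.
Numerically y/x = 0.35422, so x* = 135/(1 + 9·0.35422) = 32.2351 and y* = 0.35422·32.2351 = 11.4183.

y* = 11.4183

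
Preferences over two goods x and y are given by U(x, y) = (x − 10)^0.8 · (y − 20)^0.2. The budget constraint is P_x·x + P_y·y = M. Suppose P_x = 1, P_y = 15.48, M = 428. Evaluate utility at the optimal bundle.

V = 37.9973

Substituting into the budget: x* = 10 + 0.8·(M − 10·P_x − 20·P_y)/P_x, and y* = 20 + 0.2·(…)/P_y.
Discretionary income = 428 − 10·1 − 20·15.48 = 108.4; x* = 10 + 0.8·108.4/1 = 96.72; y* = 20 + 0.2·108.4/15.48 = 21.4005.
Utility at the optimum: U(96.72, 21.4005) = 37.9973.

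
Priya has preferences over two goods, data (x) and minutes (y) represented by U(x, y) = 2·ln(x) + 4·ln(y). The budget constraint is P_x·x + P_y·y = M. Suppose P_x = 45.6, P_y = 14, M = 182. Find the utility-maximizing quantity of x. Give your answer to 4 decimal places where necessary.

Tangency: MRS = (1/2)·y/x = P_x/P_y.
Rearranging, P_y·y = 2·P_x·x. Substituting into the budget gives P_x·x·(1 + 2) = M.
Demand: x*(P_x,P_y,M) = 1/3·M/P_x and y* = 2/3·M/P_y.
At P_x=45.6, P_y=14, M=182: x* = 1/3·182/45.6 = 1.3304.

x* = 1.3304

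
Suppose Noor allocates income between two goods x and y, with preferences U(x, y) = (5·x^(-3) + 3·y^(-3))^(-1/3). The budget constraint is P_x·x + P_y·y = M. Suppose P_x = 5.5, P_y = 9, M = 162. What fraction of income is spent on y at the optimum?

MRS = MU_x/MU_y = (5/3)·(y/x)^(4). Set equal to P_x/P_y.
Solve for the ratio: y/x = [(3/5)·P_x/P_y]^(0.25).
Substitute y = (y/x)·x into the budget: x* = M/(P_x + P_y·(y/x)).
Numerically y/x = 0.778158, so x* = 162/(5.5 + 9·0.778158) = 12.9565 and y* = 0.778158·12.9565 = 10.0822.
Expenditure on y: 9·10.0822 = 90.7395; share = 0.5601.

share on y = 0.5601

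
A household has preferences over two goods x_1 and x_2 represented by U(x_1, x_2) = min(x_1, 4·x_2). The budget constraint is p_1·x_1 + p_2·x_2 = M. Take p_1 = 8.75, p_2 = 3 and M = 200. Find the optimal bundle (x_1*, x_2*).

x_1* = 21.0526, x_2* = 5.2632

With perfect complements, no substitution: consume in ratio x_1:x_2 = 4:1.
Budget: p_1·x_1 + p_2·(1/4)·x_1 = M, so (4·p_1 + p_2)·x_1 = 4·M.
Demand: x_1*(p_1,p_2,M) = 4·M/(4·p_1 + p_2), x_2* = M/(4·p_1 + p_2).
Here 4·8.75 + 3 = 38, giving x_1* = 21.0526 and x_2* = 5.2632.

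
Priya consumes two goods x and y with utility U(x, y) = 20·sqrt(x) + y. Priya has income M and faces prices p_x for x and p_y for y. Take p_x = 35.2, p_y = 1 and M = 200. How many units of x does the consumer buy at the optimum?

MU_x = 10/√x, MU_y = 1. Tangency: 10/√x = p_x/p_y.
Thus x* = (10·p_y/p_x)² — independent of M — with the rest of income spent on y.
Plugging in: x* = (10·1/35.2)² = 0.0807.

x* = 0.0807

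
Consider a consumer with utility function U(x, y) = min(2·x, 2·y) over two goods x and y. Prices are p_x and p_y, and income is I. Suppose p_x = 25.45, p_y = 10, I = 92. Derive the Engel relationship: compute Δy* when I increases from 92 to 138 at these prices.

With perfect complements, no substitution: consume in ratio x:y = 2:2.
Budget: p_x·x + p_y·x = I, so (2·p_x + 2·p_y)·x = 2·I.
Demand: x*(p_x,p_y,I) = 2·I/(2·p_x + 2·p_y), y* = 2·I/(2·p_x + 2·p_y).
Here 2·25.45 + 2·10 = 70.9, giving y* = 2.5952.
At I' = 138: y* = 3.8928. Change: 3.8928 − 2.5952 = 1.2976.

Δy* = 1.2976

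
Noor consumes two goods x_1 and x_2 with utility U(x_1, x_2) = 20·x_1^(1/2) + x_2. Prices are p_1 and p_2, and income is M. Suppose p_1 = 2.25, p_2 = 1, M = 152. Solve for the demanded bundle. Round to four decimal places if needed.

Plugging in: x_1* = (10·1/2.25)² = 19.7531, x_2* = 107.5556.

x_1* = 19.7531, x_2* = 107.5556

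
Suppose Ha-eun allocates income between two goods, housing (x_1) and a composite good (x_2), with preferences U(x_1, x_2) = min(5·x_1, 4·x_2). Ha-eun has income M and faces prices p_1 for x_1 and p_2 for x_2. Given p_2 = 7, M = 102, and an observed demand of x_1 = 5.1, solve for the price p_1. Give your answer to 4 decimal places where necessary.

Leontief preferences: the optimum is at the kink where x_1/4 = x_2/5, i.e. x_2 = (5/4)·x_1.
Budget: p_1·x_1 + p_2·(5/4)·x_1 = M, so (4·p_1 + 5·p_2)·x_1 = 4·M.
Demand: x_1*(p_1,p_2,M) = 4·M/(4·p_1 + 5·p_2), x_2* = 5·M/(4·p_1 + 5·p_2).
Set x_1* = 5.1 in the demand function and solve for p_1: p_1 = 11.25.

p_1 = 11.25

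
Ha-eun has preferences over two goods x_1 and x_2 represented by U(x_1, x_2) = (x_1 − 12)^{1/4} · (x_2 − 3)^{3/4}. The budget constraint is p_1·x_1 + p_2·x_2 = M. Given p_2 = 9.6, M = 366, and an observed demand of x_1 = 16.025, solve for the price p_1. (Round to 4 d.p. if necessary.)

This is Cobb-Douglas in (x_1−12, x_2−3): tangency gives 0.25·p_2·(x_2−3) = 0.75·p_1·(x_1−12).
After buying the subsistence bundle (12, 3), a share 0.25 of the remaining income goes to x_1: x_1* = 12 + 0.25·(M − 12p_1 − 3p_2)/p_1.
Set x_1* = 16.025 in the demand function and solve for p_1: p_1 = 12.

p_1 = 12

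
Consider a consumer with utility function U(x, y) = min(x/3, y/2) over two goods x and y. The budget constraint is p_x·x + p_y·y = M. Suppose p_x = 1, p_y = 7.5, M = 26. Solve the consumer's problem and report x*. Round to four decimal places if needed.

x* = 4.3333

Leontief preferences: the optimum is at the kink where x/3 = y/2, i.e. y = (2/3)·x.
Budget: p_x·x + p_y·(2/3)·x = M, so (3·p_x + 2·p_y)·x = 3·M.
Demand: x*(p_x,p_y,M) = 3·M/(3·p_x + 2·p_y), y* = 2·M/(3·p_x + 2·p_y).
Here 3·1 + 2·7.5 = 18, giving x* = 4.3333.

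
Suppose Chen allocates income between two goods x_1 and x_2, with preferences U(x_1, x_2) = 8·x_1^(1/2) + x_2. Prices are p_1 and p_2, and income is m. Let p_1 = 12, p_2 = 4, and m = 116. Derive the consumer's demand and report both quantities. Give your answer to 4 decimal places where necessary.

Plugging in: x_1* = (4·4/12)² = 1.7778, x_2* = 23.6667.

x_1* = 1.7778, x_2* = 23.6667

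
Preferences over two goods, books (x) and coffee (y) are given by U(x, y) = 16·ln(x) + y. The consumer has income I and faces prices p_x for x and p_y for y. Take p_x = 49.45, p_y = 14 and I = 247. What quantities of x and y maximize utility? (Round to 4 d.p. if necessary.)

So x*(p_x,p_y) = 16·p_y/p_x, independent of income; and y* = (I − 16·p_y)/p_y.
At the given prices: x* = 16·14/49.45 = 4.5298, and y* = 1.6429.

x* = 4.5298, y* = 1.6429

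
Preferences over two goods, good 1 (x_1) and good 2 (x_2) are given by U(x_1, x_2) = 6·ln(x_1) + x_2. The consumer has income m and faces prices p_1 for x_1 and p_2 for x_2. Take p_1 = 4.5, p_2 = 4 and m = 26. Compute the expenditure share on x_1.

Set MRS = p_1/p_2: (6/x_1)/1 = p_1/p_2.
So x_1*(p_1,p_2) = 6·p_2/p_1, independent of income; and x_2* = (m − 6·p_2)/p_2.
At the given prices: x_1* = 6·4/4.5 = 5.3333, and x_2* = 0.5.
Expenditure on x_1: 4.5·5.3333 = 24; share = 0.9231.

share on x_1 = 0.9231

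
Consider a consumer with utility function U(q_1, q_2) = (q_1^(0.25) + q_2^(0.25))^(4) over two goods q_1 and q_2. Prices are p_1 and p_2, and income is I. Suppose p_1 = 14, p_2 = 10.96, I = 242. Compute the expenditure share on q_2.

share on q_2 = 0.5204

MRS = MU_q_1/MU_q_2 = (q_2/q_1)^(0.75). Set equal to p_1/p_2.
Solve for the ratio: q_2/q_1 = [p_1/p_2]^(4/3).
With the ratio pinned down, the budget gives q_1* = I/(p_1 + p_2·(q_2/q_1)) and q_2* = (q_2/q_1)·q_1*.
Numerically q_2/q_1 = 1.385979, so q_1* = 242/(14 + 10.96·1.385979) = 8.2904 and q_2* = 1.385979·8.2904 = 11.4903.
Expenditure on q_2: 10.96·11.4903 = 125.9342; share = 0.5204.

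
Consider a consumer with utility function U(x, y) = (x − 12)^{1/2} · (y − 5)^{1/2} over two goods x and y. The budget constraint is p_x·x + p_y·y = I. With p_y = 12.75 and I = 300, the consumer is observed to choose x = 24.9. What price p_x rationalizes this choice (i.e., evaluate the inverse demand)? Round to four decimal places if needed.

p_x = 6.25

This is Cobb-Douglas in (x−12, y−5): tangency gives 0.5·p_y·(y−5) = 0.5·p_x·(x−12).
Substituting into the budget: x* = 12 + 0.5·(I − 12·p_x − 5·p_y)/p_x, and y* = 5 + 0.5·(…)/p_y.
Set x* = 24.9 in the demand function and solve for p_x: p_x = 6.25.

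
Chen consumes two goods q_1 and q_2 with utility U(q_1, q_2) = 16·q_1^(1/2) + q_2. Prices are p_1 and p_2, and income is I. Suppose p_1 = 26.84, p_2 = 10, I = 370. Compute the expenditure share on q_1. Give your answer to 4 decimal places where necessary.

share on q_1 = 0.6445

Solve: √q_1 = 8·p_2/p_1, so q_1*(p_1,p_2) = (8·p_2/p_1)², and q_2* = (I − p_1·q_1*)/p_2.
Plugging in: q_1* = (8·10/26.84)² = 8.8841, q_2* = 13.155.
Expenditure on q_1: 26.84·8.8841 = 238.4501; share = 0.6445.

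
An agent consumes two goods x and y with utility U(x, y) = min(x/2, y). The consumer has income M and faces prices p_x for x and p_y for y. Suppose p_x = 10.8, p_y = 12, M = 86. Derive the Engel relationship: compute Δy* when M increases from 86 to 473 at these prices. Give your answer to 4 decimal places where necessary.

Δy* = 11.5179

With perfect complements, no substitution: consume in ratio x:y = 2:1.
Budget: p_x·x + p_y·(1/2)·x = M, so (2·p_x + p_y)·x = 2·M.
Demand: x*(p_x,p_y,M) = 2·M/(2·p_x + p_y), y* = M/(2·p_x + p_y).
Here 2·10.8 + 12 = 33.6, giving y* = 2.5595.
At M' = 473: y* = 14.0774. Change: 14.0774 − 2.5595 = 11.5179.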